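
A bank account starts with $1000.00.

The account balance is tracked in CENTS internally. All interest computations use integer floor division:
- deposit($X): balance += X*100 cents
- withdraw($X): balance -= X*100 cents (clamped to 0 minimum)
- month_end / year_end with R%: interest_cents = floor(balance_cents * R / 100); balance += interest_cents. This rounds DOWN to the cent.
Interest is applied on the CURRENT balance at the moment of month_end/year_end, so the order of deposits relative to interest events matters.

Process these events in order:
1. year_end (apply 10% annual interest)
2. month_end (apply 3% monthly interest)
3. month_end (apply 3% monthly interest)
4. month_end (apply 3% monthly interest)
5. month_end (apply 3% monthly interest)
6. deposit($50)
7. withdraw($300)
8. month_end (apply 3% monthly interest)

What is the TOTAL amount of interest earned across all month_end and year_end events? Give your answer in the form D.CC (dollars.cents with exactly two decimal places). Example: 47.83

Answer: 267.68

Derivation:
After 1 (year_end (apply 10% annual interest)): balance=$1100.00 total_interest=$100.00
After 2 (month_end (apply 3% monthly interest)): balance=$1133.00 total_interest=$133.00
After 3 (month_end (apply 3% monthly interest)): balance=$1166.99 total_interest=$166.99
After 4 (month_end (apply 3% monthly interest)): balance=$1201.99 total_interest=$201.99
After 5 (month_end (apply 3% monthly interest)): balance=$1238.04 total_interest=$238.04
After 6 (deposit($50)): balance=$1288.04 total_interest=$238.04
After 7 (withdraw($300)): balance=$988.04 total_interest=$238.04
After 8 (month_end (apply 3% monthly interest)): balance=$1017.68 total_interest=$267.68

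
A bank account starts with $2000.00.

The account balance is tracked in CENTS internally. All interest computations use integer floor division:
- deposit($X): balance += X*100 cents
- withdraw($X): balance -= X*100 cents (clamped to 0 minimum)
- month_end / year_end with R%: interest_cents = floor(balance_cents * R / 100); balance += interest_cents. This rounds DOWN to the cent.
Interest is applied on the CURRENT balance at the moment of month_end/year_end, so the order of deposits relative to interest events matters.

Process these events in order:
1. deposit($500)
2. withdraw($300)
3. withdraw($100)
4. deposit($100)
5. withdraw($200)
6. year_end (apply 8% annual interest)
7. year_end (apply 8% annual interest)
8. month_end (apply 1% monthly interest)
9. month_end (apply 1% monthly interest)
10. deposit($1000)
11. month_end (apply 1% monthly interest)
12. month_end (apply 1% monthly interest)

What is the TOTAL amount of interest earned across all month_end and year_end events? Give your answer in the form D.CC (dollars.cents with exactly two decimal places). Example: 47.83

After 1 (deposit($500)): balance=$2500.00 total_interest=$0.00
After 2 (withdraw($300)): balance=$2200.00 total_interest=$0.00
After 3 (withdraw($100)): balance=$2100.00 total_interest=$0.00
After 4 (deposit($100)): balance=$2200.00 total_interest=$0.00
After 5 (withdraw($200)): balance=$2000.00 total_interest=$0.00
After 6 (year_end (apply 8% annual interest)): balance=$2160.00 total_interest=$160.00
After 7 (year_end (apply 8% annual interest)): balance=$2332.80 total_interest=$332.80
After 8 (month_end (apply 1% monthly interest)): balance=$2356.12 total_interest=$356.12
After 9 (month_end (apply 1% monthly interest)): balance=$2379.68 total_interest=$379.68
After 10 (deposit($1000)): balance=$3379.68 total_interest=$379.68
After 11 (month_end (apply 1% monthly interest)): balance=$3413.47 total_interest=$413.47
After 12 (month_end (apply 1% monthly interest)): balance=$3447.60 total_interest=$447.60

Answer: 447.60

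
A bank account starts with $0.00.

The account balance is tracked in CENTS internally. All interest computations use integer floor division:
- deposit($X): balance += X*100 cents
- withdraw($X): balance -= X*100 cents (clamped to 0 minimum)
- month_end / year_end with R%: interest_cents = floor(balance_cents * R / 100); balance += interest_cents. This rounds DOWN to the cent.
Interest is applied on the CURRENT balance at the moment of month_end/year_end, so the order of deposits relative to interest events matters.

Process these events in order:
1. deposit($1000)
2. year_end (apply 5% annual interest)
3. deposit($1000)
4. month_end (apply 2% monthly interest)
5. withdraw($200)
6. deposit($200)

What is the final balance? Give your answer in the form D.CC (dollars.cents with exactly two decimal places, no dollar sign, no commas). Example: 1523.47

After 1 (deposit($1000)): balance=$1000.00 total_interest=$0.00
After 2 (year_end (apply 5% annual interest)): balance=$1050.00 total_interest=$50.00
After 3 (deposit($1000)): balance=$2050.00 total_interest=$50.00
After 4 (month_end (apply 2% monthly interest)): balance=$2091.00 total_interest=$91.00
After 5 (withdraw($200)): balance=$1891.00 total_interest=$91.00
After 6 (deposit($200)): balance=$2091.00 total_interest=$91.00

Answer: 2091.00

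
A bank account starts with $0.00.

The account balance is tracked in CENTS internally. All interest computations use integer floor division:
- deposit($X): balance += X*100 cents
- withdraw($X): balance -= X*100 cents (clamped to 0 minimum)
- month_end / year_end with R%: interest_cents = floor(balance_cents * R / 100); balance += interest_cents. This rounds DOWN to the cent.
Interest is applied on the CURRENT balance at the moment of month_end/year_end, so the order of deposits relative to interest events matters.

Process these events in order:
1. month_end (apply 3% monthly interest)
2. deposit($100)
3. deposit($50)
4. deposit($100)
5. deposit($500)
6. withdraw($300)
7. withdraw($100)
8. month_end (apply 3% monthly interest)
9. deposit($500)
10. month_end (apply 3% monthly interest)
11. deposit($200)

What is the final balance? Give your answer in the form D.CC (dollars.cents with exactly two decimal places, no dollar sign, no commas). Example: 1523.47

After 1 (month_end (apply 3% monthly interest)): balance=$0.00 total_interest=$0.00
After 2 (deposit($100)): balance=$100.00 total_interest=$0.00
After 3 (deposit($50)): balance=$150.00 total_interest=$0.00
After 4 (deposit($100)): balance=$250.00 total_interest=$0.00
After 5 (deposit($500)): balance=$750.00 total_interest=$0.00
After 6 (withdraw($300)): balance=$450.00 total_interest=$0.00
After 7 (withdraw($100)): balance=$350.00 total_interest=$0.00
After 8 (month_end (apply 3% monthly interest)): balance=$360.50 total_interest=$10.50
After 9 (deposit($500)): balance=$860.50 total_interest=$10.50
After 10 (month_end (apply 3% monthly interest)): balance=$886.31 total_interest=$36.31
After 11 (deposit($200)): balance=$1086.31 total_interest=$36.31

Answer: 1086.31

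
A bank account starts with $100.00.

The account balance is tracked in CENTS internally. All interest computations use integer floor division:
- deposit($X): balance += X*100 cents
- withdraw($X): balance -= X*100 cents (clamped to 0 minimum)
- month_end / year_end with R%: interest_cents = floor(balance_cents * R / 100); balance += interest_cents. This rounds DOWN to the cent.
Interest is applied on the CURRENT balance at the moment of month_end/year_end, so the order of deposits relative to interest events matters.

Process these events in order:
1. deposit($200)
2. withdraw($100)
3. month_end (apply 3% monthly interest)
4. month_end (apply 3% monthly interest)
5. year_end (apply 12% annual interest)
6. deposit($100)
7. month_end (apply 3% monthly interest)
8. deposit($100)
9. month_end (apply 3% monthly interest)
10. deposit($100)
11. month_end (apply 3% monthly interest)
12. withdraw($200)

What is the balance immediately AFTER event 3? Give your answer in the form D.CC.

Answer: 206.00

Derivation:
After 1 (deposit($200)): balance=$300.00 total_interest=$0.00
After 2 (withdraw($100)): balance=$200.00 total_interest=$0.00
After 3 (month_end (apply 3% monthly interest)): balance=$206.00 total_interest=$6.00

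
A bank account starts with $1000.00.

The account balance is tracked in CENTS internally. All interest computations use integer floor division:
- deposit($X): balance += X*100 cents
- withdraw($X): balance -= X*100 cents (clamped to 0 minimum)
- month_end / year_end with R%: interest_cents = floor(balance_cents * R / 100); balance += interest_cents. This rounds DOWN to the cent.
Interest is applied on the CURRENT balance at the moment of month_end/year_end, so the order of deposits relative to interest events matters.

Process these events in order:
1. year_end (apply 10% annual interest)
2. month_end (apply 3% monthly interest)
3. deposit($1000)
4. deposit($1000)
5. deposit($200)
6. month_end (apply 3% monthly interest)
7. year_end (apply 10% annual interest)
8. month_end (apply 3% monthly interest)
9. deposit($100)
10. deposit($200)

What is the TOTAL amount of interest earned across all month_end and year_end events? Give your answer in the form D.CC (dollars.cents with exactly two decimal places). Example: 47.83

After 1 (year_end (apply 10% annual interest)): balance=$1100.00 total_interest=$100.00
After 2 (month_end (apply 3% monthly interest)): balance=$1133.00 total_interest=$133.00
After 3 (deposit($1000)): balance=$2133.00 total_interest=$133.00
After 4 (deposit($1000)): balance=$3133.00 total_interest=$133.00
After 5 (deposit($200)): balance=$3333.00 total_interest=$133.00
After 6 (month_end (apply 3% monthly interest)): balance=$3432.99 total_interest=$232.99
After 7 (year_end (apply 10% annual interest)): balance=$3776.28 total_interest=$576.28
After 8 (month_end (apply 3% monthly interest)): balance=$3889.56 total_interest=$689.56
After 9 (deposit($100)): balance=$3989.56 total_interest=$689.56
After 10 (deposit($200)): balance=$4189.56 total_interest=$689.56

Answer: 689.56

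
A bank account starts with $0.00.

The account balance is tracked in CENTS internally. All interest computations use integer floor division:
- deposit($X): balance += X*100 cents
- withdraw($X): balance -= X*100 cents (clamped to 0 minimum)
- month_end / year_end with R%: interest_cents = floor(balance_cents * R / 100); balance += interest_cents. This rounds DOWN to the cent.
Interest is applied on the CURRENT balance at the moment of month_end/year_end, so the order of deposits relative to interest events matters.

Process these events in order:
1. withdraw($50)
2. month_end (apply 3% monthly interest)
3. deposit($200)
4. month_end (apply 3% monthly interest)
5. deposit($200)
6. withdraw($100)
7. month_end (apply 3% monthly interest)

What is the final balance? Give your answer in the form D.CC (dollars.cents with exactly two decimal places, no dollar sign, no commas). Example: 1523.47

Answer: 315.18

Derivation:
After 1 (withdraw($50)): balance=$0.00 total_interest=$0.00
After 2 (month_end (apply 3% monthly interest)): balance=$0.00 total_interest=$0.00
After 3 (deposit($200)): balance=$200.00 total_interest=$0.00
After 4 (month_end (apply 3% monthly interest)): balance=$206.00 total_interest=$6.00
After 5 (deposit($200)): balance=$406.00 total_interest=$6.00
After 6 (withdraw($100)): balance=$306.00 total_interest=$6.00
After 7 (month_end (apply 3% monthly interest)): balance=$315.18 total_interest=$15.18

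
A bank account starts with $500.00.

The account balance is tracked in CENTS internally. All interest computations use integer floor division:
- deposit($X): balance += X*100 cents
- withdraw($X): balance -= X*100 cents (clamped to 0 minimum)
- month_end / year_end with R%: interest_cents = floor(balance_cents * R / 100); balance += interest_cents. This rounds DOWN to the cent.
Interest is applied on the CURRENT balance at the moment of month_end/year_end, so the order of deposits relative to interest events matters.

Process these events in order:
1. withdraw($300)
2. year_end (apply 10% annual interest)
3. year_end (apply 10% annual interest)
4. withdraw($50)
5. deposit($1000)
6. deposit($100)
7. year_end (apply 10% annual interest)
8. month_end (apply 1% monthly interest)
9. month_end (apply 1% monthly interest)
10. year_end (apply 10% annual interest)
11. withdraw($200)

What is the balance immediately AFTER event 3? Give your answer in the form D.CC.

Answer: 242.00

Derivation:
After 1 (withdraw($300)): balance=$200.00 total_interest=$0.00
After 2 (year_end (apply 10% annual interest)): balance=$220.00 total_interest=$20.00
After 3 (year_end (apply 10% annual interest)): balance=$242.00 total_interest=$42.00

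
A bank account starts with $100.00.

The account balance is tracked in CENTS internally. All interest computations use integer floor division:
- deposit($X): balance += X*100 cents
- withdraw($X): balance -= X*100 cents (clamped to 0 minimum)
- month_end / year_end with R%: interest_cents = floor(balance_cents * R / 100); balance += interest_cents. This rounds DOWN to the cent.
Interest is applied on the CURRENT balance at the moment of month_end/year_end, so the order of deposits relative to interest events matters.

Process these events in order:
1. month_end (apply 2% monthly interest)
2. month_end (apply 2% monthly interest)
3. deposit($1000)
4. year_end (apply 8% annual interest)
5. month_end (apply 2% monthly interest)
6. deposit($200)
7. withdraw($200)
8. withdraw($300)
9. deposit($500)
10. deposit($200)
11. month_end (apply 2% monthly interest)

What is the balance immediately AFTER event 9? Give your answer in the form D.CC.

After 1 (month_end (apply 2% monthly interest)): balance=$102.00 total_interest=$2.00
After 2 (month_end (apply 2% monthly interest)): balance=$104.04 total_interest=$4.04
After 3 (deposit($1000)): balance=$1104.04 total_interest=$4.04
After 4 (year_end (apply 8% annual interest)): balance=$1192.36 total_interest=$92.36
After 5 (month_end (apply 2% monthly interest)): balance=$1216.20 total_interest=$116.20
After 6 (deposit($200)): balance=$1416.20 total_interest=$116.20
After 7 (withdraw($200)): balance=$1216.20 total_interest=$116.20
After 8 (withdraw($300)): balance=$916.20 total_interest=$116.20
After 9 (deposit($500)): balance=$1416.20 total_interest=$116.20

Answer: 1416.20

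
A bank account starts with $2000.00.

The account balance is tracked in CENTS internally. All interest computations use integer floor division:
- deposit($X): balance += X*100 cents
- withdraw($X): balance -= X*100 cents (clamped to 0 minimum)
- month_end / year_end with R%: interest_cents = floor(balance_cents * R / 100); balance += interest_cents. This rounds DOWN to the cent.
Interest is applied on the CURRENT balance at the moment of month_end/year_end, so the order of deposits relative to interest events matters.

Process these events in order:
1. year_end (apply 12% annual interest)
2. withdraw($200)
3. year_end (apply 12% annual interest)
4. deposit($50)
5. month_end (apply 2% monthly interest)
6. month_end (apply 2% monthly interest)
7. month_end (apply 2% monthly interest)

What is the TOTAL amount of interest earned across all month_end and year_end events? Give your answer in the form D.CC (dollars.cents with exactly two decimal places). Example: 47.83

After 1 (year_end (apply 12% annual interest)): balance=$2240.00 total_interest=$240.00
After 2 (withdraw($200)): balance=$2040.00 total_interest=$240.00
After 3 (year_end (apply 12% annual interest)): balance=$2284.80 total_interest=$484.80
After 4 (deposit($50)): balance=$2334.80 total_interest=$484.80
After 5 (month_end (apply 2% monthly interest)): balance=$2381.49 total_interest=$531.49
After 6 (month_end (apply 2% monthly interest)): balance=$2429.11 total_interest=$579.11
After 7 (month_end (apply 2% monthly interest)): balance=$2477.69 total_interest=$627.69

Answer: 627.69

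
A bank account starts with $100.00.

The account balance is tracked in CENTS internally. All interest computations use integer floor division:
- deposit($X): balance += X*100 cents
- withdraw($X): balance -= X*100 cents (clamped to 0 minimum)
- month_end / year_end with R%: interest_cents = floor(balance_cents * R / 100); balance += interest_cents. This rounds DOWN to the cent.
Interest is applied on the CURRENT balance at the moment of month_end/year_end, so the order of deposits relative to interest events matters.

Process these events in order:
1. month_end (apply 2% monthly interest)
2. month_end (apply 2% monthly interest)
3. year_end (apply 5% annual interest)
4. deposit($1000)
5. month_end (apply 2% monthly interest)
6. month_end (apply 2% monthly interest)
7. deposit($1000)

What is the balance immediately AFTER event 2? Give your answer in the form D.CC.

After 1 (month_end (apply 2% monthly interest)): balance=$102.00 total_interest=$2.00
After 2 (month_end (apply 2% monthly interest)): balance=$104.04 total_interest=$4.04

Answer: 104.04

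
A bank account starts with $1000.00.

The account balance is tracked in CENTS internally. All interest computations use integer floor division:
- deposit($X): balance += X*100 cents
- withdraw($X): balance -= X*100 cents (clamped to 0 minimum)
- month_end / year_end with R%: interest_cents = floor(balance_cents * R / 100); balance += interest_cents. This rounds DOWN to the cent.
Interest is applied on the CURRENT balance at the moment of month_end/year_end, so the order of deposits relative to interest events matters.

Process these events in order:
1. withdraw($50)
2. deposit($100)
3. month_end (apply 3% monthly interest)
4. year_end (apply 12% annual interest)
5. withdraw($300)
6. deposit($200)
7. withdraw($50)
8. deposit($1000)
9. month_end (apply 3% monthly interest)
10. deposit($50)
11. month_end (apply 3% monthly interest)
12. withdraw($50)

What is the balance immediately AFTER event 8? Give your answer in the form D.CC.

After 1 (withdraw($50)): balance=$950.00 total_interest=$0.00
After 2 (deposit($100)): balance=$1050.00 total_interest=$0.00
After 3 (month_end (apply 3% monthly interest)): balance=$1081.50 total_interest=$31.50
After 4 (year_end (apply 12% annual interest)): balance=$1211.28 total_interest=$161.28
After 5 (withdraw($300)): balance=$911.28 total_interest=$161.28
After 6 (deposit($200)): balance=$1111.28 total_interest=$161.28
After 7 (withdraw($50)): balance=$1061.28 total_interest=$161.28
After 8 (deposit($1000)): balance=$2061.28 total_interest=$161.28

Answer: 2061.28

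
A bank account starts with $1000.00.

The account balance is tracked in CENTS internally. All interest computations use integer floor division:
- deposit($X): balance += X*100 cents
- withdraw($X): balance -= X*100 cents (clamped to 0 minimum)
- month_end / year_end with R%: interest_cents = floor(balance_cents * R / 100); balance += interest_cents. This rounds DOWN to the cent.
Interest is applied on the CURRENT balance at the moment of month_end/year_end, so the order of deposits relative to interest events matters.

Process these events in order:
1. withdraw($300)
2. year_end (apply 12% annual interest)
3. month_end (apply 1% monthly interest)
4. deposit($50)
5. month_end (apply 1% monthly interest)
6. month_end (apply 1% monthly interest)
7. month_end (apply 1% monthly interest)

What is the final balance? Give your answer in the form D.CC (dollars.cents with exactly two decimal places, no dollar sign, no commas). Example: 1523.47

After 1 (withdraw($300)): balance=$700.00 total_interest=$0.00
After 2 (year_end (apply 12% annual interest)): balance=$784.00 total_interest=$84.00
After 3 (month_end (apply 1% monthly interest)): balance=$791.84 total_interest=$91.84
After 4 (deposit($50)): balance=$841.84 total_interest=$91.84
After 5 (month_end (apply 1% monthly interest)): balance=$850.25 total_interest=$100.25
After 6 (month_end (apply 1% monthly interest)): balance=$858.75 total_interest=$108.75
After 7 (month_end (apply 1% monthly interest)): balance=$867.33 total_interest=$117.33

Answer: 867.33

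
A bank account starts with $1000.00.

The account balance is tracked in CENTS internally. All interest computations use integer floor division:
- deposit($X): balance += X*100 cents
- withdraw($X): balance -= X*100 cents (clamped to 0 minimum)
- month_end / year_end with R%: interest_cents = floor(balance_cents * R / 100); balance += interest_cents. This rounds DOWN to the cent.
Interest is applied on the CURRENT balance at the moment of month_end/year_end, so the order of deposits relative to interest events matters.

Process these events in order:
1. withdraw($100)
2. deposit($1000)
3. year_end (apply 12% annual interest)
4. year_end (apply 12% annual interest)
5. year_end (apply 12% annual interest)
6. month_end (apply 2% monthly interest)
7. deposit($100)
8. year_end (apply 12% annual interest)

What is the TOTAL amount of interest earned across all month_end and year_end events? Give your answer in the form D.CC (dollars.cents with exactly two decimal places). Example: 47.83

After 1 (withdraw($100)): balance=$900.00 total_interest=$0.00
After 2 (deposit($1000)): balance=$1900.00 total_interest=$0.00
After 3 (year_end (apply 12% annual interest)): balance=$2128.00 total_interest=$228.00
After 4 (year_end (apply 12% annual interest)): balance=$2383.36 total_interest=$483.36
After 5 (year_end (apply 12% annual interest)): balance=$2669.36 total_interest=$769.36
After 6 (month_end (apply 2% monthly interest)): balance=$2722.74 total_interest=$822.74
After 7 (deposit($100)): balance=$2822.74 total_interest=$822.74
After 8 (year_end (apply 12% annual interest)): balance=$3161.46 total_interest=$1161.46

Answer: 1161.46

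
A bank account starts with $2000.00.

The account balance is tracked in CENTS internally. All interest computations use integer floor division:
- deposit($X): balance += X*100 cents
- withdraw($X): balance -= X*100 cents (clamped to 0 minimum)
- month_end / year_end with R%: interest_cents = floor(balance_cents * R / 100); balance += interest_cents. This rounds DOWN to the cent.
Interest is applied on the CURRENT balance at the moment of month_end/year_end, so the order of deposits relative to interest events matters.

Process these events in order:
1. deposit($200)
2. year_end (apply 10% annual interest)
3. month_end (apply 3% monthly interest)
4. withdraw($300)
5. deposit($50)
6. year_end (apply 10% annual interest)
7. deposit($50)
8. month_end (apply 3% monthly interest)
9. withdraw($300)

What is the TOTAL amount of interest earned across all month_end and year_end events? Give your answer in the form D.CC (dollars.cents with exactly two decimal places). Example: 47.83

After 1 (deposit($200)): balance=$2200.00 total_interest=$0.00
After 2 (year_end (apply 10% annual interest)): balance=$2420.00 total_interest=$220.00
After 3 (month_end (apply 3% monthly interest)): balance=$2492.60 total_interest=$292.60
After 4 (withdraw($300)): balance=$2192.60 total_interest=$292.60
After 5 (deposit($50)): balance=$2242.60 total_interest=$292.60
After 6 (year_end (apply 10% annual interest)): balance=$2466.86 total_interest=$516.86
After 7 (deposit($50)): balance=$2516.86 total_interest=$516.86
After 8 (month_end (apply 3% monthly interest)): balance=$2592.36 total_interest=$592.36
After 9 (withdraw($300)): balance=$2292.36 total_interest=$592.36

Answer: 592.36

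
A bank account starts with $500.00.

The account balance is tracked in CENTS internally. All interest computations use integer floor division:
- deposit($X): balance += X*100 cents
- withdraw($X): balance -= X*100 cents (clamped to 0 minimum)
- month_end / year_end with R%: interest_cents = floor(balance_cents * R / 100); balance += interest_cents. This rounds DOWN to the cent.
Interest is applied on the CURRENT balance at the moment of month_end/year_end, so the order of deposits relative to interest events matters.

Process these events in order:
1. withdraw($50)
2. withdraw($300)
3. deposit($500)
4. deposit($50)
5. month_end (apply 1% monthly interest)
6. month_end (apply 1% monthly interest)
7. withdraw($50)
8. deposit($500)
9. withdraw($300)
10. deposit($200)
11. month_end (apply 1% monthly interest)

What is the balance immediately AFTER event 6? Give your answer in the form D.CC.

After 1 (withdraw($50)): balance=$450.00 total_interest=$0.00
After 2 (withdraw($300)): balance=$150.00 total_interest=$0.00
After 3 (deposit($500)): balance=$650.00 total_interest=$0.00
After 4 (deposit($50)): balance=$700.00 total_interest=$0.00
After 5 (month_end (apply 1% monthly interest)): balance=$707.00 total_interest=$7.00
After 6 (month_end (apply 1% monthly interest)): balance=$714.07 total_interest=$14.07

Answer: 714.07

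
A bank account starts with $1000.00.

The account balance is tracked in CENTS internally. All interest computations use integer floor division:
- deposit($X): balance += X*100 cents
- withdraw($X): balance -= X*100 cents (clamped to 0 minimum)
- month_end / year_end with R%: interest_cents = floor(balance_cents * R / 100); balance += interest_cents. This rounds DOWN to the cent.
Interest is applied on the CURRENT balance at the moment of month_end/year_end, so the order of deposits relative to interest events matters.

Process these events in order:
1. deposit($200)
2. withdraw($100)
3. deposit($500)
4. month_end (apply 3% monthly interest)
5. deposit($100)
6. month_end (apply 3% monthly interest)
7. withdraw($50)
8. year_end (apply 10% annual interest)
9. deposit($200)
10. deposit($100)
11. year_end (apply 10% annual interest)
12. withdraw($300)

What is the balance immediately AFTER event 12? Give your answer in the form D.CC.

Answer: 2148.02

Derivation:
After 1 (deposit($200)): balance=$1200.00 total_interest=$0.00
After 2 (withdraw($100)): balance=$1100.00 total_interest=$0.00
After 3 (deposit($500)): balance=$1600.00 total_interest=$0.00
After 4 (month_end (apply 3% monthly interest)): balance=$1648.00 total_interest=$48.00
After 5 (deposit($100)): balance=$1748.00 total_interest=$48.00
After 6 (month_end (apply 3% monthly interest)): balance=$1800.44 total_interest=$100.44
After 7 (withdraw($50)): balance=$1750.44 total_interest=$100.44
After 8 (year_end (apply 10% annual interest)): balance=$1925.48 total_interest=$275.48
After 9 (deposit($200)): balance=$2125.48 total_interest=$275.48
After 10 (deposit($100)): balance=$2225.48 total_interest=$275.48
After 11 (year_end (apply 10% annual interest)): balance=$2448.02 total_interest=$498.02
After 12 (withdraw($300)): balance=$2148.02 total_interest=$498.02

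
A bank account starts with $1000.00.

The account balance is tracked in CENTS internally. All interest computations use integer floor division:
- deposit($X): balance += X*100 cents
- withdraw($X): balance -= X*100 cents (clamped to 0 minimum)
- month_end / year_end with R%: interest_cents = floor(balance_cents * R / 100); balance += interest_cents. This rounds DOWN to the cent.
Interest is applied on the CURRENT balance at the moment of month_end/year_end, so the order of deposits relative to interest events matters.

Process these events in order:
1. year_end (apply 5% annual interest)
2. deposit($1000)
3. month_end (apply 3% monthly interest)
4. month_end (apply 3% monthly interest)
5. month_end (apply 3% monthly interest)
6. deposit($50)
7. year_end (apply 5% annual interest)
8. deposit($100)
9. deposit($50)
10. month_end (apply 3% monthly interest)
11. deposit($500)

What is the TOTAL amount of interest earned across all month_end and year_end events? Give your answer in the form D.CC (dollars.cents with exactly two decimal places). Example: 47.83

Answer: 431.21

Derivation:
After 1 (year_end (apply 5% annual interest)): balance=$1050.00 total_interest=$50.00
After 2 (deposit($1000)): balance=$2050.00 total_interest=$50.00
After 3 (month_end (apply 3% monthly interest)): balance=$2111.50 total_interest=$111.50
After 4 (month_end (apply 3% monthly interest)): balance=$2174.84 total_interest=$174.84
After 5 (month_end (apply 3% monthly interest)): balance=$2240.08 total_interest=$240.08
After 6 (deposit($50)): balance=$2290.08 total_interest=$240.08
After 7 (year_end (apply 5% annual interest)): balance=$2404.58 total_interest=$354.58
After 8 (deposit($100)): balance=$2504.58 total_interest=$354.58
After 9 (deposit($50)): balance=$2554.58 total_interest=$354.58
After 10 (month_end (apply 3% monthly interest)): balance=$2631.21 total_interest=$431.21
After 11 (deposit($500)): balance=$3131.21 total_interest=$431.21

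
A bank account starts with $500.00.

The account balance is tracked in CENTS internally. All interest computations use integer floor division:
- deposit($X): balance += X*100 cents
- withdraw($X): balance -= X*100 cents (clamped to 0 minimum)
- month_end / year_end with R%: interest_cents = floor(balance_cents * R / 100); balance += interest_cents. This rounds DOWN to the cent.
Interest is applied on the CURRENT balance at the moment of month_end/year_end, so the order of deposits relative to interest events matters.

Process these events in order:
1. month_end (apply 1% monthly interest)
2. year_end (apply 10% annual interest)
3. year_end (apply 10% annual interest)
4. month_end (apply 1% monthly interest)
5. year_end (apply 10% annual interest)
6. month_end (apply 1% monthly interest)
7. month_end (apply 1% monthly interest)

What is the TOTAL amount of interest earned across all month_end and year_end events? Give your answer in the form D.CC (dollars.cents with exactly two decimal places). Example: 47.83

After 1 (month_end (apply 1% monthly interest)): balance=$505.00 total_interest=$5.00
After 2 (year_end (apply 10% annual interest)): balance=$555.50 total_interest=$55.50
After 3 (year_end (apply 10% annual interest)): balance=$611.05 total_interest=$111.05
After 4 (month_end (apply 1% monthly interest)): balance=$617.16 total_interest=$117.16
After 5 (year_end (apply 10% annual interest)): balance=$678.87 total_interest=$178.87
After 6 (month_end (apply 1% monthly interest)): balance=$685.65 total_interest=$185.65
After 7 (month_end (apply 1% monthly interest)): balance=$692.50 total_interest=$192.50

Answer: 192.50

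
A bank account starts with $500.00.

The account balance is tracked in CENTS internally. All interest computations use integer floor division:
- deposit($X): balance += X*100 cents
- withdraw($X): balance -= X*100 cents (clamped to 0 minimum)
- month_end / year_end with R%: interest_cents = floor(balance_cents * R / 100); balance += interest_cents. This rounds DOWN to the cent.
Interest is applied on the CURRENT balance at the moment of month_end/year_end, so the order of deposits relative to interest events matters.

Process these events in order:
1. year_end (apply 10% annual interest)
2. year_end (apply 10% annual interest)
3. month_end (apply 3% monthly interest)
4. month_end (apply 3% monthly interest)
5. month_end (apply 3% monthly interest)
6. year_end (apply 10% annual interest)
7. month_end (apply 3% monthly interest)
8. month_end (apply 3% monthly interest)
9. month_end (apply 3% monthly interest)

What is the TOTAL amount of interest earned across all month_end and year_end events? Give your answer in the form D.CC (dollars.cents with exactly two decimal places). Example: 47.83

After 1 (year_end (apply 10% annual interest)): balance=$550.00 total_interest=$50.00
After 2 (year_end (apply 10% annual interest)): balance=$605.00 total_interest=$105.00
After 3 (month_end (apply 3% monthly interest)): balance=$623.15 total_interest=$123.15
After 4 (month_end (apply 3% monthly interest)): balance=$641.84 total_interest=$141.84
After 5 (month_end (apply 3% monthly interest)): balance=$661.09 total_interest=$161.09
After 6 (year_end (apply 10% annual interest)): balance=$727.19 total_interest=$227.19
After 7 (month_end (apply 3% monthly interest)): balance=$749.00 total_interest=$249.00
After 8 (month_end (apply 3% monthly interest)): balance=$771.47 total_interest=$271.47
After 9 (month_end (apply 3% monthly interest)): balance=$794.61 total_interest=$294.61

Answer: 294.61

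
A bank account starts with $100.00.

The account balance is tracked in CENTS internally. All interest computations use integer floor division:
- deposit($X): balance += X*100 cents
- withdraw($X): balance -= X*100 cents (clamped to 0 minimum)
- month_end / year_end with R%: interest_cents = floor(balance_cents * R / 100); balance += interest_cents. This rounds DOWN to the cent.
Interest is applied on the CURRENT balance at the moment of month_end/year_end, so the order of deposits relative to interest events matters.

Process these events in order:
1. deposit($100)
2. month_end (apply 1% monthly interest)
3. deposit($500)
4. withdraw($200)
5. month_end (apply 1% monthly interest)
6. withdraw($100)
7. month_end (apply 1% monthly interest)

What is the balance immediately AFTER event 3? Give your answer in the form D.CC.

Answer: 702.00

Derivation:
After 1 (deposit($100)): balance=$200.00 total_interest=$0.00
After 2 (month_end (apply 1% monthly interest)): balance=$202.00 total_interest=$2.00
After 3 (deposit($500)): balance=$702.00 total_interest=$2.00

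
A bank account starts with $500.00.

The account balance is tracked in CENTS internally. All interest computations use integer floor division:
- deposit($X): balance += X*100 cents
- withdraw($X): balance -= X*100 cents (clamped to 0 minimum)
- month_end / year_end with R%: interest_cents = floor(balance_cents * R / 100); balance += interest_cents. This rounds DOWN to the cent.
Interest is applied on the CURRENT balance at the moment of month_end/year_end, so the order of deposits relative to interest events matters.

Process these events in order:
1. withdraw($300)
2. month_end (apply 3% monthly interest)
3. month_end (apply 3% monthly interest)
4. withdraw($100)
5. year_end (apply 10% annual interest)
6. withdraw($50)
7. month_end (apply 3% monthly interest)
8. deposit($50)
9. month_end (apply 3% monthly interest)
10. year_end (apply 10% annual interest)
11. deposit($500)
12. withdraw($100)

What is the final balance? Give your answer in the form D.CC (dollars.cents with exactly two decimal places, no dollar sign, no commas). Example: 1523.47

After 1 (withdraw($300)): balance=$200.00 total_interest=$0.00
After 2 (month_end (apply 3% monthly interest)): balance=$206.00 total_interest=$6.00
After 3 (month_end (apply 3% monthly interest)): balance=$212.18 total_interest=$12.18
After 4 (withdraw($100)): balance=$112.18 total_interest=$12.18
After 5 (year_end (apply 10% annual interest)): balance=$123.39 total_interest=$23.39
After 6 (withdraw($50)): balance=$73.39 total_interest=$23.39
After 7 (month_end (apply 3% monthly interest)): balance=$75.59 total_interest=$25.59
After 8 (deposit($50)): balance=$125.59 total_interest=$25.59
After 9 (month_end (apply 3% monthly interest)): balance=$129.35 total_interest=$29.35
After 10 (year_end (apply 10% annual interest)): balance=$142.28 total_interest=$42.28
After 11 (deposit($500)): balance=$642.28 total_interest=$42.28
After 12 (withdraw($100)): balance=$542.28 total_interest=$42.28

Answer: 542.28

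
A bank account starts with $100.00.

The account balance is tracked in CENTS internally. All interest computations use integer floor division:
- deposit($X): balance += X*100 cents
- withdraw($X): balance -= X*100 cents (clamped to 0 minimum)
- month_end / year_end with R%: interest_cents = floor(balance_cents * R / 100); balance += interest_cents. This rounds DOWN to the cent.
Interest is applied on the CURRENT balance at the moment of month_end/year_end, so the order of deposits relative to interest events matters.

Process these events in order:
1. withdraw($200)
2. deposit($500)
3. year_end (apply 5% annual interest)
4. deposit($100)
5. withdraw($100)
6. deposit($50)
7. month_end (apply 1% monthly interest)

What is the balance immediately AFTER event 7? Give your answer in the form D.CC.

After 1 (withdraw($200)): balance=$0.00 total_interest=$0.00
After 2 (deposit($500)): balance=$500.00 total_interest=$0.00
After 3 (year_end (apply 5% annual interest)): balance=$525.00 total_interest=$25.00
After 4 (deposit($100)): balance=$625.00 total_interest=$25.00
After 5 (withdraw($100)): balance=$525.00 total_interest=$25.00
After 6 (deposit($50)): balance=$575.00 total_interest=$25.00
After 7 (month_end (apply 1% monthly interest)): balance=$580.75 total_interest=$30.75

Answer: 580.75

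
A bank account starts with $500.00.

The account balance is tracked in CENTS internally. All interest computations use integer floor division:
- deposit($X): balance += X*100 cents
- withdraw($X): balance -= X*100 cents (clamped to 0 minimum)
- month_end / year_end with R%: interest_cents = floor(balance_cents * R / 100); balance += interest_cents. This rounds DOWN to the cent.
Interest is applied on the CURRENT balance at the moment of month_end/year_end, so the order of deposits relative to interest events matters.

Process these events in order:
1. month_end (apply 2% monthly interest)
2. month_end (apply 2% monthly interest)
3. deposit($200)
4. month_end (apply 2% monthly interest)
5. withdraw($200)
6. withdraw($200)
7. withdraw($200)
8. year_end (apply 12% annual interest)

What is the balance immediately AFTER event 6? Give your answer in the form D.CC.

After 1 (month_end (apply 2% monthly interest)): balance=$510.00 total_interest=$10.00
After 2 (month_end (apply 2% monthly interest)): balance=$520.20 total_interest=$20.20
After 3 (deposit($200)): balance=$720.20 total_interest=$20.20
After 4 (month_end (apply 2% monthly interest)): balance=$734.60 total_interest=$34.60
After 5 (withdraw($200)): balance=$534.60 total_interest=$34.60
After 6 (withdraw($200)): balance=$334.60 total_interest=$34.60

Answer: 334.60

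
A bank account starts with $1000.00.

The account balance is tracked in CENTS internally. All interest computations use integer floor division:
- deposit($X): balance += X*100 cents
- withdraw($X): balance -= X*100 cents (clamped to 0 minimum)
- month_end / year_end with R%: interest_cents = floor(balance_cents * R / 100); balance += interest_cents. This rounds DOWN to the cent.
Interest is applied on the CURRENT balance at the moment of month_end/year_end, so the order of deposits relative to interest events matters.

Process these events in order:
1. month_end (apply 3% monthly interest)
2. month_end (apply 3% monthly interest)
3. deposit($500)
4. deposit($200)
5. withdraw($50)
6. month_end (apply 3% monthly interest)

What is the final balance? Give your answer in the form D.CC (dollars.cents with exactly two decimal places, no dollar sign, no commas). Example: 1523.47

Answer: 1762.22

Derivation:
After 1 (month_end (apply 3% monthly interest)): balance=$1030.00 total_interest=$30.00
After 2 (month_end (apply 3% monthly interest)): balance=$1060.90 total_interest=$60.90
After 3 (deposit($500)): balance=$1560.90 total_interest=$60.90
After 4 (deposit($200)): balance=$1760.90 total_interest=$60.90
After 5 (withdraw($50)): balance=$1710.90 total_interest=$60.90
After 6 (month_end (apply 3% monthly interest)): balance=$1762.22 total_interest=$112.22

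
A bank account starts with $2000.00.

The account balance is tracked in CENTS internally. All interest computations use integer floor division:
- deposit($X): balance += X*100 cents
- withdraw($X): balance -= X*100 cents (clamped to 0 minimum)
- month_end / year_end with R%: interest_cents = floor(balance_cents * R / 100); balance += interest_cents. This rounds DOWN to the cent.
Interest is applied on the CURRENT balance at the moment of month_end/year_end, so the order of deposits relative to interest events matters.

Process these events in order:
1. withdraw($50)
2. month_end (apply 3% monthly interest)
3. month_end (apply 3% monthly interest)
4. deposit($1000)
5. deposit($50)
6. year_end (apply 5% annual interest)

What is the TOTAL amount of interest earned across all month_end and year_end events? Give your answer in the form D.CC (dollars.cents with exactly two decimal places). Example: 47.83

After 1 (withdraw($50)): balance=$1950.00 total_interest=$0.00
After 2 (month_end (apply 3% monthly interest)): balance=$2008.50 total_interest=$58.50
After 3 (month_end (apply 3% monthly interest)): balance=$2068.75 total_interest=$118.75
After 4 (deposit($1000)): balance=$3068.75 total_interest=$118.75
After 5 (deposit($50)): balance=$3118.75 total_interest=$118.75
After 6 (year_end (apply 5% annual interest)): balance=$3274.68 total_interest=$274.68

Answer: 274.68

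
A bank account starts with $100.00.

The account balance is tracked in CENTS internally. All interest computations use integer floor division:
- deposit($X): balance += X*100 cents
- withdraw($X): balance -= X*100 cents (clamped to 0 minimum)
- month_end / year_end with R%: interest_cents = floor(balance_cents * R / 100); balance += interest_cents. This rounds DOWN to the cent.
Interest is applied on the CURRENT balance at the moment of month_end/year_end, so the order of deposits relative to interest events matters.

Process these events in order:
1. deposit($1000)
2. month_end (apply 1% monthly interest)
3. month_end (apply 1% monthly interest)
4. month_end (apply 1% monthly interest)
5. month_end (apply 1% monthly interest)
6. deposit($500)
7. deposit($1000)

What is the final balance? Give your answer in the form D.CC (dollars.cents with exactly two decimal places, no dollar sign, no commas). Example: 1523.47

Answer: 2644.66

Derivation:
After 1 (deposit($1000)): balance=$1100.00 total_interest=$0.00
After 2 (month_end (apply 1% monthly interest)): balance=$1111.00 total_interest=$11.00
After 3 (month_end (apply 1% monthly interest)): balance=$1122.11 total_interest=$22.11
After 4 (month_end (apply 1% monthly interest)): balance=$1133.33 total_interest=$33.33
After 5 (month_end (apply 1% monthly interest)): balance=$1144.66 total_interest=$44.66
After 6 (deposit($500)): balance=$1644.66 total_interest=$44.66
After 7 (deposit($1000)): balance=$2644.66 total_interest=$44.66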